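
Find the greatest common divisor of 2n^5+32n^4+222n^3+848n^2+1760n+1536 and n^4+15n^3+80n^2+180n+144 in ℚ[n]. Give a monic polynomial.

Repeated division with remainder:
  2n^5+32n^4+222n^3+848n^2+1760n+1536 = (2n+2)(n^4+15n^3+80n^2+180n+144) + (32n^3+328n^2+1112n+1248)
  n^4+15n^3+80n^2+180n+144 = ((1/32)n+19/128)(32n^3+328n^2+1112n+1248) + (-(55/16)n^2-(385/16)n-165/4)
  32n^3+328n^2+1112n+1248 = (-(512/55)n-1664/55)(-(55/16)n^2-(385/16)n-165/4) + (0)
Last nonzero remainder: -(55/16)n^2-(385/16)n-165/4. Dividing through by -55/16 gives the monic gcd n^2+7n+12.

n^2+7n+12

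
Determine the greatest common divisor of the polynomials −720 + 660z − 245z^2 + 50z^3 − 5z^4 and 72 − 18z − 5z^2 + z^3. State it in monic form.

−3 + z

Euclidean algorithm in ℚ[z]:
  −5z^4 + 50z^3 − 245z^2 + 660z − 720 = (−5z + 25)(z^3 − 5z^2 − 18z + 72) + (−210z^2 + 1470z − 2520)
  z^3 − 5z^2 − 18z + 72 = (−(1/210)z − 1/105)(−210z^2 + 1470z − 2520) + (−16z + 48)
  −210z^2 + 1470z − 2520 = ((105/8)z − 105/2)(−16z + 48) + (0)
Last nonzero remainder: −16z + 48. Dividing through by −16 gives the monic gcd z − 3.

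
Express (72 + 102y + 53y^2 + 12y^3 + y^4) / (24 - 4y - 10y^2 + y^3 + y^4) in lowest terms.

(12 + 7y + y^2)/(4 - 4y + y^2)

Euclidean algorithm in ℚ[y]:
  y^4 + 12y^3 + 53y^2 + 102y + 72 = (y^4 + y^3 - 10y^2 - 4y + 24) + (11y^3 + 63y^2 + 106y + 48)
  y^4 + y^3 - 10y^2 - 4y + 24 = ((1/11)y - 52/121)(11y^3 + 63y^2 + 106y + 48) + ((900/121)y^2 + (4500/121)y + 5400/121)
  11y^3 + 63y^2 + 106y + 48 = ((1331/900)y + 242/225)((900/121)y^2 + (4500/121)y + 5400/121) + (0)
Last nonzero remainder: (900/121)y^2 + (4500/121)y + 5400/121. Dividing through by 900/121 gives the monic gcd y^2 + 5y + 6.
Cancel y^2 + 5y + 6 from numerator and denominator to get the reduced form.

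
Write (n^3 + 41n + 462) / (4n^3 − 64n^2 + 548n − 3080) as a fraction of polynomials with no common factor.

Euclidean algorithm in ℚ[n]:
  n^3 + 41n + 462 = (1/4)(4n^3 − 64n^2 + 548n − 3080) + (16n^2 − 96n + 1232)
  4n^3 − 64n^2 + 548n − 3080 = ((1/4)n − 5/2)(16n^2 − 96n + 1232) + (0)
Last nonzero remainder: 16n^2 − 96n + 1232. Dividing through by 16 gives the monic gcd n^2 − 6n + 77.
Cancel n^2 − 6n + 77 from numerator and denominator to get the reduced form.

(n + 6)/(4n − 40)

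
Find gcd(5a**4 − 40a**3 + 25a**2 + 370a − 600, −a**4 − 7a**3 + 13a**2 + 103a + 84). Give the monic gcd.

a**2 − a − 12

Repeated division with remainder:
  5a**4 − 40a**3 + 25a**2 + 370a − 600 = (−5)(−a**4 − 7a**3 + 13a**2 + 103a + 84) + (−75a**3 + 90a**2 + 885a − 180)
  −a**4 − 7a**3 + 13a**2 + 103a + 84 = ((1/75)a + 41/375)(−75a**3 + 90a**2 + 885a − 180) + (−(216/25)a**2 + (216/25)a + 2592/25)
  −75a**3 + 90a**2 + 885a − 180 = ((625/72)a − 125/72)(−(216/25)a**2 + (216/25)a + 2592/25) + (0)
Last nonzero remainder: −(216/25)a**2 + (216/25)a + 2592/25. Dividing through by −216/25 gives the monic gcd a**2 − a − 12.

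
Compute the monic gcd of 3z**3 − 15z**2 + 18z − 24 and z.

By polynomial division,
  3z**3 − 15z**2 + 18z − 24 = (3z**2 − 15z + 18)(z) + (−24)
  z = (−(1/24)z)(−24) + (0)
The last nonzero remainder is the constant −24, so the polynomials are coprime and gcd = 1.

1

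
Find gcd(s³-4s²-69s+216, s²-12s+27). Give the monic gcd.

Apply the Euclidean algorithm:
  s³-4s²-69s+216 = (s+8)(s²-12s+27) + (0)
The last nonzero remainder s²-12s+27 is already monic.

s²-12s+27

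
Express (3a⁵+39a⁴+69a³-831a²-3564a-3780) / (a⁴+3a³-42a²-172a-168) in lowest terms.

Euclidean algorithm in ℚ[a]:
  3a⁵+39a⁴+69a³-831a²-3564a-3780 = (3a+30)(a⁴+3a³-42a²-172a-168) + (105a³+945a²+2100a+1260)
  a⁴+3a³-42a²-172a-168 = ((1/105)a-2/35)(105a³+945a²+2100a+1260) + (-8a²-64a-96)
  105a³+945a²+2100a+1260 = (-(105/8)a-105/8)(-8a²-64a-96) + (0)
Last nonzero remainder: -8a²-64a-96. Dividing through by -8 gives the monic gcd a²+8a+12.
Cancel a²+8a+12 from numerator and denominator to get the reduced form.

(3a³+15a²-87a-315)/(a²-5a-14)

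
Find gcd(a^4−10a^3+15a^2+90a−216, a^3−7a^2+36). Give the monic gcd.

a^2−9a+18

Repeated division with remainder:
  a^4−10a^3+15a^2+90a−216 = (a−3)(a^3−7a^2+36) + (−6a^2+54a−108)
  a^3−7a^2+36 = (−(1/6)a−1/3)(−6a^2+54a−108) + (0)
Last nonzero remainder: −6a^2+54a−108. Dividing through by −6 gives the monic gcd a^2−9a+18.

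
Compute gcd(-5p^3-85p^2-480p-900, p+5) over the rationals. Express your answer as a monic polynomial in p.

p+5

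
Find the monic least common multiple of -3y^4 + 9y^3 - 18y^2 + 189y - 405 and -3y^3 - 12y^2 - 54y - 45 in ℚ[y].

By polynomial division,
  -3y^4 + 9y^3 - 18y^2 + 189y - 405 = (y - 7)(-3y^3 - 12y^2 - 54y - 45) + (-48y^2 - 144y - 720)
  -3y^3 - 12y^2 - 54y - 45 = ((1/16)y + 1/16)(-48y^2 - 144y - 720) + (0)
Last nonzero remainder: -48y^2 - 144y - 720. Dividing through by -48 gives the monic gcd y^2 + 3y + 15.
Then lcm(f, g) = f·g / gcd(f, g); expanding and making the result monic gives the answer.

y^5 - 2y^4 + 3y^3 - 57y^2 + 72y + 135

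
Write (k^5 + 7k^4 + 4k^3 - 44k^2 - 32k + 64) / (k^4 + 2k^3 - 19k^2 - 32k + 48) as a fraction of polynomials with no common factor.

(k^3 + 4k^2 - 4k - 16)/(k^2 - k - 12)

By polynomial division,
  k^5 + 7k^4 + 4k^3 - 44k^2 - 32k + 64 = (k + 5)(k^4 + 2k^3 - 19k^2 - 32k + 48) + (13k^3 + 83k^2 + 80k - 176)
  k^4 + 2k^3 - 19k^2 - 32k + 48 = ((1/13)k - 57/169)(13k^3 + 83k^2 + 80k - 176) + ((480/169)k^2 + (1440/169)k - 1920/169)
  13k^3 + 83k^2 + 80k - 176 = ((2197/480)k + 1859/120)((480/169)k^2 + (1440/169)k - 1920/169) + (0)
Last nonzero remainder: (480/169)k^2 + (1440/169)k - 1920/169. Dividing through by 480/169 gives the monic gcd k^2 + 3k - 4.
Cancel k^2 + 3k - 4 from numerator and denominator to get the reduced form.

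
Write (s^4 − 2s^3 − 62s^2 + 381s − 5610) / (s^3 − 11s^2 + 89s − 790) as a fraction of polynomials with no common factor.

(s^3 + 8s^2 + 18s + 561)/(s^2 − s + 79)

Apply the Euclidean algorithm:
  s^4 − 2s^3 − 62s^2 + 381s − 5610 = (s + 9)(s^3 − 11s^2 + 89s − 790) + (−52s^2 + 370s + 1500)
  s^3 − 11s^2 + 89s − 790 = (−(1/52)s + 101/1352)(−52s^2 + 370s + 1500) + ((60979/676)s − 304895/338)
  −52s^2 + 370s + 1500 = (−(35152/60979)s − 101400/60979)((60979/676)s − 304895/338) + (0)
Last nonzero remainder: (60979/676)s − 304895/338. Dividing through by 60979/676 gives the monic gcd s − 10.
Cancel s − 10 from numerator and denominator to get the reduced form.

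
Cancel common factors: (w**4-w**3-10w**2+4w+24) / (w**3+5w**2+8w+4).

(w**2-5w+6)/(w+1)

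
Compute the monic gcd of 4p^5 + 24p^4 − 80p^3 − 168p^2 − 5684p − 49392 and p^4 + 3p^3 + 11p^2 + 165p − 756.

p^3 + 6p^2 + 29p + 252

Repeated division with remainder:
  4p^5 + 24p^4 − 80p^3 − 168p^2 − 5684p − 49392 = (4p + 12)(p^4 + 3p^3 + 11p^2 + 165p − 756) + (−160p^3 − 960p^2 − 4640p − 40320)
  p^4 + 3p^3 + 11p^2 + 165p − 756 = (−(1/160)p + 3/160)(−160p^3 − 960p^2 − 4640p − 40320) + (0)
Last nonzero remainder: −160p^3 − 960p^2 − 4640p − 40320. Dividing through by −160 gives the monic gcd p^3 + 6p^2 + 29p + 252.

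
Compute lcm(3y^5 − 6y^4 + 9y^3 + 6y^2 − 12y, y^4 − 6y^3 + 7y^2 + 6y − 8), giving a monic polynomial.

Euclidean algorithm in ℚ[y]:
  3y^5 − 6y^4 + 9y^3 + 6y^2 − 12y = (3y + 12)(y^4 − 6y^3 + 7y^2 + 6y − 8) + (60y^3 − 96y^2 − 60y + 96)
  y^4 − 6y^3 + 7y^2 + 6y − 8 = ((1/60)y − 11/150)(60y^3 − 96y^2 − 60y + 96) + ((24/25)y^2 − 24/25)
  60y^3 − 96y^2 − 60y + 96 = ((125/2)y − 100)((24/25)y^2 − 24/25) + (0)
Last nonzero remainder: (24/25)y^2 − 24/25. Dividing through by 24/25 gives the monic gcd y^2 − 1.
Then lcm(f, g) = f·g / gcd(f, g); expanding and making the result monic gives the answer.

y^7 − 8y^6 + 23y^5 − 32y^4 + 8y^3 + 40y^2 − 32y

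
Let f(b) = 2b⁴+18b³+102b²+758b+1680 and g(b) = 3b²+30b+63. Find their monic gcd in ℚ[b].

b²+10b+21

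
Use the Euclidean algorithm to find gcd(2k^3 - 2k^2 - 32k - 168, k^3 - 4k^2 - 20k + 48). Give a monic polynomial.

By polynomial division,
  2k^3 - 2k^2 - 32k - 168 = (2)(k^3 - 4k^2 - 20k + 48) + (6k^2 + 8k - 264)
  k^3 - 4k^2 - 20k + 48 = ((1/6)k - 8/9)(6k^2 + 8k - 264) + ((280/9)k - 560/3)
  6k^2 + 8k - 264 = ((27/140)k + 99/70)((280/9)k - 560/3) + (0)
Last nonzero remainder: (280/9)k - 560/3. Dividing through by 280/9 gives the monic gcd k - 6.

k - 6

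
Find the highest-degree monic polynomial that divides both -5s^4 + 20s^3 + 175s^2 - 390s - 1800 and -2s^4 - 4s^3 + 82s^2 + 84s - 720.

Repeated division with remainder:
  -5s^4 + 20s^3 + 175s^2 - 390s - 1800 = (5/2)(-2s^4 - 4s^3 + 82s^2 + 84s - 720) + (30s^3 - 30s^2 - 600s)
  -2s^4 - 4s^3 + 82s^2 + 84s - 720 = (-(1/15)s - 1/5)(30s^3 - 30s^2 - 600s) + (36s^2 - 36s - 720)
  30s^3 - 30s^2 - 600s = ((5/6)s)(36s^2 - 36s - 720) + (0)
Last nonzero remainder: 36s^2 - 36s - 720. Dividing through by 36 gives the monic gcd s^2 - s - 20.

s^2 - s - 20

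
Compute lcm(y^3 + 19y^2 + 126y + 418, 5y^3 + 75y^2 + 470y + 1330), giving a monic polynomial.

y^4 + 26y^3 + 259y^2 + 1300y + 2926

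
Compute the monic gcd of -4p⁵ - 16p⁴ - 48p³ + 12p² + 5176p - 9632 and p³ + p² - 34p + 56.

Apply the Euclidean algorithm:
  -4p⁵ - 16p⁴ - 48p³ + 12p² + 5176p - 9632 = (-4p² - 12p - 172)(p³ + p² - 34p + 56) + (0)
The last nonzero remainder p³ + p² - 34p + 56 is already monic.

p³ + p² - 34p + 56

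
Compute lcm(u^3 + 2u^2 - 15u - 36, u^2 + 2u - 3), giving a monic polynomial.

u^4 + u^3 - 17u^2 - 21u + 36

Repeated division with remainder:
  u^3 + 2u^2 - 15u - 36 = (u)(u^2 + 2u - 3) + (-12u - 36)
  u^2 + 2u - 3 = (-(1/12)u + 1/12)(-12u - 36) + (0)
Last nonzero remainder: -12u - 36. Dividing through by -12 gives the monic gcd u + 3.
Then lcm(f, g) = f·g / gcd(f, g); expanding and making the result monic gives the answer.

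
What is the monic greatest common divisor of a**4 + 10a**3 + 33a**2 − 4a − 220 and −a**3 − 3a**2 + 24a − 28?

By polynomial division,
  a**4 + 10a**3 + 33a**2 − 4a − 220 = (−a − 7)(−a**3 − 3a**2 + 24a − 28) + (36a**2 + 136a − 416)
  −a**3 − 3a**2 + 24a − 28 = (−(1/36)a + 7/324)(36a**2 + 136a − 416) + ((770/81)a − 1540/81)
  36a**2 + 136a − 416 = ((1458/385)a + 8424/385)((770/81)a − 1540/81) + (0)
Last nonzero remainder: (770/81)a − 1540/81. Dividing through by 770/81 gives the monic gcd a − 2.

a − 2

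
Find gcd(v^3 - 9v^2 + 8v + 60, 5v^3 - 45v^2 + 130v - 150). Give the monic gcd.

v - 5

Euclidean algorithm in ℚ[v]:
  v^3 - 9v^2 + 8v + 60 = (1/5)(5v^3 - 45v^2 + 130v - 150) + (-18v + 90)
  5v^3 - 45v^2 + 130v - 150 = (-(5/18)v^2 + (10/9)v - 5/3)(-18v + 90) + (0)
Last nonzero remainder: -18v + 90. Dividing through by -18 gives the monic gcd v - 5.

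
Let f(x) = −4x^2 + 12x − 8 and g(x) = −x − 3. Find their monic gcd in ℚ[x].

1

By polynomial division,
  −4x^2 + 12x − 8 = (4x − 24)(−x − 3) + (−80)
  −x − 3 = ((1/80)x + 3/80)(−80) + (0)
The last nonzero remainder is the constant −80, so the polynomials are coprime and gcd = 1.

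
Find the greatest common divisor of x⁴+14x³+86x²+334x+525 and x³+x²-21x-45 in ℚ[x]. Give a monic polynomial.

Repeated division with remainder:
  x⁴+14x³+86x²+334x+525 = (x+13)(x³+x²-21x-45) + (94x²+652x+1110)
  x³+x²-21x-45 = ((1/94)x-279/4418)(94x²+652x+1110) + ((18480/2209)x+55440/2209)
  94x²+652x+1110 = ((103823/9240)x+81733/1848)((18480/2209)x+55440/2209) + (0)
Last nonzero remainder: (18480/2209)x+55440/2209. Dividing through by 18480/2209 gives the monic gcd x+3.

x+3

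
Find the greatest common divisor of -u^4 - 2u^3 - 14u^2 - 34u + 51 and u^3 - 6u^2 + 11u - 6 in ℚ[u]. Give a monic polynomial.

u - 1

Euclidean algorithm in ℚ[u]:
  -u^4 - 2u^3 - 14u^2 - 34u + 51 = (-u - 8)(u^3 - 6u^2 + 11u - 6) + (-51u^2 + 48u + 3)
  u^3 - 6u^2 + 11u - 6 = (-(1/51)u + 86/867)(-51u^2 + 48u + 3) + ((1820/289)u - 1820/289)
  -51u^2 + 48u + 3 = (-(14739/1820)u - 867/1820)((1820/289)u - 1820/289) + (0)
Last nonzero remainder: (1820/289)u - 1820/289. Dividing through by 1820/289 gives the monic gcd u - 1.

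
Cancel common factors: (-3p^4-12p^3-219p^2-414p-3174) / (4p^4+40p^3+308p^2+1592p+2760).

Apply the Euclidean algorithm:
  -3p^4-12p^3-219p^2-414p-3174 = (-3/4)(4p^4+40p^3+308p^2+1592p+2760) + (18p^3+12p^2+780p-1104)
  4p^4+40p^3+308p^2+1592p+2760 = ((2/9)p+56/27)(18p^3+12p^2+780p-1104) + ((988/9)p^2+(1976/9)p+45448/9)
  18p^3+12p^2+780p-1104 = ((81/494)p-54/247)((988/9)p^2+(1976/9)p+45448/9) + (0)
Last nonzero remainder: (988/9)p^2+(1976/9)p+45448/9. Dividing through by 988/9 gives the monic gcd p^2+2p+46.
Cancel p^2+2p+46 from numerator and denominator to get the reduced form.

(-3p^2-6p-69)/(4p^2+32p+60)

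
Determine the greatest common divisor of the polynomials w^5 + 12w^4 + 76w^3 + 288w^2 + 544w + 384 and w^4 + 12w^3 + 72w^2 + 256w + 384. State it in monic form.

w^3 + 8w^2 + 40w + 96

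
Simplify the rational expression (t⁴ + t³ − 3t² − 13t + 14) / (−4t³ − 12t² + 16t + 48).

Repeated division with remainder:
  t⁴ + t³ − 3t² − 13t + 14 = (−(1/4)t + 1/2)(−4t³ − 12t² + 16t + 48) + (7t² − 9t − 10)
  −4t³ − 12t² + 16t + 48 = (−(4/7)t − 120/49)(7t² − 9t − 10) + (−(576/49)t + 1152/49)
  7t² − 9t − 10 = (−(343/576)t − 245/576)(−(576/49)t + 1152/49) + (0)
Last nonzero remainder: −(576/49)t + 1152/49. Dividing through by −576/49 gives the monic gcd t − 2.
Cancel t − 2 from numerator and denominator to get the reduced form.

(−t³ − 3t² − 3t + 7)/(4t² + 20t + 24)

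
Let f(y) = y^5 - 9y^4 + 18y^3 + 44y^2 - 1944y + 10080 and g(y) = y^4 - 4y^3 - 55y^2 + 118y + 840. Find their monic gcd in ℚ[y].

y^2 - 13y + 42

By polynomial division,
  y^5 - 9y^4 + 18y^3 + 44y^2 - 1944y + 10080 = (y - 5)(y^4 - 4y^3 - 55y^2 + 118y + 840) + (53y^3 - 349y^2 - 2194y + 14280)
  y^4 - 4y^3 - 55y^2 + 118y + 840 = ((1/53)y + 137/2809)(53y^3 - 349y^2 - 2194y + 14280) + ((9600/2809)y^2 - (124800/2809)y + 403200/2809)
  53y^3 - 349y^2 - 2194y + 14280 = ((148877/9600)y + 47753/480)((9600/2809)y^2 - (124800/2809)y + 403200/2809) + (0)
Last nonzero remainder: (9600/2809)y^2 - (124800/2809)y + 403200/2809. Dividing through by 9600/2809 gives the monic gcd y^2 - 13y + 42.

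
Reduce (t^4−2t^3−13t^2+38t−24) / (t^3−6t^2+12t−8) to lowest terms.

Euclidean algorithm in ℚ[t]:
  t^4−2t^3−13t^2+38t−24 = (t+4)(t^3−6t^2+12t−8) + (−t^2−2t+8)
  t^3−6t^2+12t−8 = (−t+8)(−t^2−2t+8) + (36t−72)
  −t^2−2t+8 = (−(1/36)t−1/9)(36t−72) + (0)
Last nonzero remainder: 36t−72. Dividing through by 36 gives the monic gcd t−2.
Cancel t−2 from numerator and denominator to get the reduced form.

(t^3−13t+12)/(t^2−4t+4)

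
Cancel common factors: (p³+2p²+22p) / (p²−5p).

(p²+2p+22)/(p−5)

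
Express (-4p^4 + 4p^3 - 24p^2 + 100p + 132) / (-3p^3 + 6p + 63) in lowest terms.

(4p^3 + 8p^2 + 48p + 44)/(3p^2 + 9p + 21)

Repeated division with remainder:
  -4p^4 + 4p^3 - 24p^2 + 100p + 132 = ((4/3)p - 4/3)(-3p^3 + 6p + 63) + (-32p^2 + 24p + 216)
  -3p^3 + 6p + 63 = ((3/32)p + 9/128)(-32p^2 + 24p + 216) + (-(255/16)p + 765/16)
  -32p^2 + 24p + 216 = ((512/255)p + 384/85)(-(255/16)p + 765/16) + (0)
Last nonzero remainder: -(255/16)p + 765/16. Dividing through by -255/16 gives the monic gcd p - 3.
Cancel p - 3 from numerator and denominator to get the reduced form.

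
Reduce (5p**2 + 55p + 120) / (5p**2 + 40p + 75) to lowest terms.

Repeated division with remainder:
  5p**2 + 55p + 120 = (5p**2 + 40p + 75) + (15p + 45)
  5p**2 + 40p + 75 = ((1/3)p + 5/3)(15p + 45) + (0)
Last nonzero remainder: 15p + 45. Dividing through by 15 gives the monic gcd p + 3.
Cancel p + 3 from numerator and denominator to get the reduced form.

(p + 8)/(p + 5)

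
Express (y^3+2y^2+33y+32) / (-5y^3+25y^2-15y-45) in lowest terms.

(-y^2-y-32)/(5y^2-30y+45)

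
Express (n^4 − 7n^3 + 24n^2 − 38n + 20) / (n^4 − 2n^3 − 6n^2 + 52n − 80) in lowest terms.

(n − 1)/(n + 4)

By polynomial division,
  n^4 − 7n^3 + 24n^2 − 38n + 20 = (n^4 − 2n^3 − 6n^2 + 52n − 80) + (−5n^3 + 30n^2 − 90n + 100)
  n^4 − 2n^3 − 6n^2 + 52n − 80 = (−(1/5)n − 4/5)(−5n^3 + 30n^2 − 90n + 100) + (0)
Last nonzero remainder: −5n^3 + 30n^2 − 90n + 100. Dividing through by −5 gives the monic gcd n^3 − 6n^2 + 18n − 20.
Cancel n^3 − 6n^2 + 18n − 20 from numerator and denominator to get the reduced form.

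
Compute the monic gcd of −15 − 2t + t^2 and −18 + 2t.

1

Apply the Euclidean algorithm:
  t^2 − 2t − 15 = ((1/2)t + 7/2)(2t − 18) + (48)
  2t − 18 = ((1/24)t − 3/8)(48) + (0)
The last nonzero remainder is the constant 48, so the polynomials are coprime and gcd = 1.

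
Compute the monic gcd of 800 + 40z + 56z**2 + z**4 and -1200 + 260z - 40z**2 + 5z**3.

40 - 2z + z**2

By polynomial division,
  z**4 + 56z**2 + 40z + 800 = ((1/5)z + 8/5)(5z**3 - 40z**2 + 260z - 1200) + (68z**2 - 136z + 2720)
  5z**3 - 40z**2 + 260z - 1200 = ((5/68)z - 15/34)(68z**2 - 136z + 2720) + (0)
Last nonzero remainder: 68z**2 - 136z + 2720. Dividing through by 68 gives the monic gcd z**2 - 2z + 40.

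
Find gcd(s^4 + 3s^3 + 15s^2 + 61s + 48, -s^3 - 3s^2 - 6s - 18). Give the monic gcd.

s + 3

Repeated division with remainder:
  s^4 + 3s^3 + 15s^2 + 61s + 48 = (-s)(-s^3 - 3s^2 - 6s - 18) + (9s^2 + 43s + 48)
  -s^3 - 3s^2 - 6s - 18 = (-(1/9)s + 16/81)(9s^2 + 43s + 48) + (-(742/81)s - 742/27)
  9s^2 + 43s + 48 = (-(729/742)s - 648/371)(-(742/81)s - 742/27) + (0)
Last nonzero remainder: -(742/81)s - 742/27. Dividing through by -742/81 gives the monic gcd s + 3.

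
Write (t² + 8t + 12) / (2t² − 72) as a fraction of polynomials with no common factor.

Repeated division with remainder:
  t² + 8t + 12 = (1/2)(2t² − 72) + (8t + 48)
  2t² − 72 = ((1/4)t − 3/2)(8t + 48) + (0)
Last nonzero remainder: 8t + 48. Dividing through by 8 gives the monic gcd t + 6.
Cancel t + 6 from numerator and denominator to get the reduced form.

(t + 2)/(2t − 12)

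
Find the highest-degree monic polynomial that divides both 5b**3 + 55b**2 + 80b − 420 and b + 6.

Repeated division with remainder:
  5b**3 + 55b**2 + 80b − 420 = (5b**2 + 25b − 70)(b + 6) + (0)
The last nonzero remainder b + 6 is already monic.

b + 6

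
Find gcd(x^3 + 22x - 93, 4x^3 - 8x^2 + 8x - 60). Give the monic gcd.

x - 3

Euclidean algorithm in ℚ[x]:
  x^3 + 22x - 93 = (1/4)(4x^3 - 8x^2 + 8x - 60) + (2x^2 + 20x - 78)
  4x^3 - 8x^2 + 8x - 60 = (2x - 24)(2x^2 + 20x - 78) + (644x - 1932)
  2x^2 + 20x - 78 = ((1/322)x + 13/322)(644x - 1932) + (0)
Last nonzero remainder: 644x - 1932. Dividing through by 644 gives the monic gcd x - 3.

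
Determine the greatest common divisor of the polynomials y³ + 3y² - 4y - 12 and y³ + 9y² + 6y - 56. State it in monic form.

Repeated division with remainder:
  y³ + 3y² - 4y - 12 = (y³ + 9y² + 6y - 56) + (-6y² - 10y + 44)
  y³ + 9y² + 6y - 56 = (-(1/6)y - 11/9)(-6y² - 10y + 44) + ((10/9)y - 20/9)
  -6y² - 10y + 44 = (-(27/5)y - 99/5)((10/9)y - 20/9) + (0)
Last nonzero remainder: (10/9)y - 20/9. Dividing through by 10/9 gives the monic gcd y - 2.

y - 2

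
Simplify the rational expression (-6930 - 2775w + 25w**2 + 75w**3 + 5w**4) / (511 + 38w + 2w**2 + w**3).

(-990 - 255w + 40w**2 + 5w**3)/(73 - 5w + w**2)

Euclidean algorithm in ℚ[w]:
  5w**4 + 75w**3 + 25w**2 - 2775w - 6930 = (5w + 65)(w**3 + 2w**2 + 38w + 511) + (-295w**2 - 7800w - 40145)
  w**3 + 2w**2 + 38w + 511 = (-(1/295)w + 1442/17405)(-295w**2 - 7800w - 40145) + ((1908087/3481)w + 13356609/3481)
  -295w**2 - 7800w - 40145 = (-(1026895/1908087)w - 19963535/1908087)((1908087/3481)w + 13356609/3481) + (0)
Last nonzero remainder: (1908087/3481)w + 13356609/3481. Dividing through by 1908087/3481 gives the monic gcd w + 7.
Cancel w + 7 from numerator and denominator to get the reduced form.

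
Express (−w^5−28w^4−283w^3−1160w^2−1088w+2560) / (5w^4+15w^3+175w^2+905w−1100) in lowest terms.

(−w^3−24w^2−192w−512)/(5w^2−5w+220)

By polynomial division,
  −w^5−28w^4−283w^3−1160w^2−1088w+2560 = (−(1/5)w−5)(5w^4+15w^3+175w^2+905w−1100) + (−173w^3−104w^2+3217w−2940)
  5w^4+15w^3+175w^2+905w−1100 = (−(5/173)w−2075/29929)(−173w^3−104w^2+3217w−2940) + ((7804480/29929)w^2+(31217920/29929)w−39022400/29929)
  −173w^3−104w^2+3217w−2940 = (−(5177717/7804480)w+4399563/1951120)((7804480/29929)w^2+(31217920/29929)w−39022400/29929) + (0)
Last nonzero remainder: (7804480/29929)w^2+(31217920/29929)w−39022400/29929. Dividing through by 7804480/29929 gives the monic gcd w^2+4w−5.
Cancel w^2+4w−5 from numerator and denominator to get the reduced form.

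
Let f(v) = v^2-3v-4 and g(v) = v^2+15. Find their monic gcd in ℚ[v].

Euclidean algorithm in ℚ[v]:
  v^2-3v-4 = (v^2+15) + (-3v-19)
  v^2+15 = (-(1/3)v+19/9)(-3v-19) + (496/9)
  -3v-19 = (-(27/496)v-171/496)(496/9) + (0)
The last nonzero remainder is the constant 496/9, so the polynomials are coprime and gcd = 1.

1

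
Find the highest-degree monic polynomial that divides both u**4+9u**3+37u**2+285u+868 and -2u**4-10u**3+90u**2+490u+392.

u**2+11u+28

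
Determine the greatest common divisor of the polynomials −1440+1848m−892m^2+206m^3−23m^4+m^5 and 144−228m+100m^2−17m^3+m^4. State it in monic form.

−144+84m−16m^2+m^3

Apply the Euclidean algorithm:
  m^5−23m^4+206m^3−892m^2+1848m−1440 = (m−6)(m^4−17m^3+100m^2−228m+144) + (4m^3−64m^2+336m−576)
  m^4−17m^3+100m^2−228m+144 = ((1/4)m−1/4)(4m^3−64m^2+336m−576) + (0)
Last nonzero remainder: 4m^3−64m^2+336m−576. Dividing through by 4 gives the monic gcd m^3−16m^2+84m−144.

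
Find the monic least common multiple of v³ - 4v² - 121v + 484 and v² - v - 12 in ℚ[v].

Repeated division with remainder:
  v³ - 4v² - 121v + 484 = (v - 3)(v² - v - 12) + (-112v + 448)
  v² - v - 12 = (-(1/112)v - 3/112)(-112v + 448) + (0)
Last nonzero remainder: -112v + 448. Dividing through by -112 gives the monic gcd v - 4.
Then lcm(f, g) = f·g / gcd(f, g); expanding and making the result monic gives the answer.

v⁴ - v³ - 133v² + 121v + 1452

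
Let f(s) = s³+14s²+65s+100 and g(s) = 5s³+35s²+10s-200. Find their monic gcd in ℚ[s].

s²+9s+20

By polynomial division,
  s³+14s²+65s+100 = (1/5)(5s³+35s²+10s-200) + (7s²+63s+140)
  5s³+35s²+10s-200 = ((5/7)s-10/7)(7s²+63s+140) + (0)
Last nonzero remainder: 7s²+63s+140. Dividing through by 7 gives the monic gcd s²+9s+20.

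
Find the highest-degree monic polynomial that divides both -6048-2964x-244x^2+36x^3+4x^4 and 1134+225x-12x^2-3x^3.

-63-2x+x^2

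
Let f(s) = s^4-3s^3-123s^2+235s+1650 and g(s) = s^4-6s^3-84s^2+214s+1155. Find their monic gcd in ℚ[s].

Euclidean algorithm in ℚ[s]:
  s^4-3s^3-123s^2+235s+1650 = (s^4-6s^3-84s^2+214s+1155) + (3s^3-39s^2+21s+495)
  s^4-6s^3-84s^2+214s+1155 = ((1/3)s+7/3)(3s^3-39s^2+21s+495) + (0)
Last nonzero remainder: 3s^3-39s^2+21s+495. Dividing through by 3 gives the monic gcd s^3-13s^2+7s+165.

s^3-13s^2+7s+165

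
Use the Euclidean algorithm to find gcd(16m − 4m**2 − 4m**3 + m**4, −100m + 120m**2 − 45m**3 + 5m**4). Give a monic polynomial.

−2m + m**2

Euclidean algorithm in ℚ[m]:
  m**4 − 4m**3 − 4m**2 + 16m = (1/5)(5m**4 − 45m**3 + 120m**2 − 100m) + (5m**3 − 28m**2 + 36m)
  5m**4 − 45m**3 + 120m**2 − 100m = (m − 17/5)(5m**3 − 28m**2 + 36m) + (−(56/5)m**2 + (112/5)m)
  5m**3 − 28m**2 + 36m = (−(25/56)m + 45/28)(−(56/5)m**2 + (112/5)m) + (0)
Last nonzero remainder: −(56/5)m**2 + (112/5)m. Dividing through by −56/5 gives the monic gcd m**2 − 2m.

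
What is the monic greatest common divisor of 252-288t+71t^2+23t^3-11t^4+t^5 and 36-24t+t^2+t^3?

6-5t+t^2

By polynomial division,
  t^5-11t^4+23t^3+71t^2-288t+252 = (t^2-12t+59)(t^3+t^2-24t+36) + (-312t^2+1560t-1872)
  t^3+t^2-24t+36 = (-(1/312)t-1/52)(-312t^2+1560t-1872) + (0)
Last nonzero remainder: -312t^2+1560t-1872. Dividing through by -312 gives the monic gcd t^2-5t+6.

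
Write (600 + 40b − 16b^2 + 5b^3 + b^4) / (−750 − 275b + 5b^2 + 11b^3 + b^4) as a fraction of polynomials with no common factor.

Apply the Euclidean algorithm:
  b^4 + 5b^3 − 16b^2 + 40b + 600 = (b^4 + 11b^3 + 5b^2 − 275b − 750) + (−6b^3 − 21b^2 + 315b + 1350)
  b^4 + 11b^3 + 5b^2 − 275b − 750 = (−(1/6)b − 5/4)(−6b^3 − 21b^2 + 315b + 1350) + ((125/4)b^2 + (1375/4)b + 1875/2)
  −6b^3 − 21b^2 + 315b + 1350 = (−(24/125)b + 36/25)((125/4)b^2 + (1375/4)b + 1875/2) + (0)
Last nonzero remainder: (125/4)b^2 + (1375/4)b + 1875/2. Dividing through by 125/4 gives the monic gcd b^2 + 11b + 30.
Cancel b^2 + 11b + 30 from numerator and denominator to get the reduced form.

(20 − 6b + b^2)/(−25 + b^2)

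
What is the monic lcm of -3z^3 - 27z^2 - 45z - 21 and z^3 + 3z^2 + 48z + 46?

Euclidean algorithm in ℚ[z]:
  -3z^3 - 27z^2 - 45z - 21 = (-3)(z^3 + 3z^2 + 48z + 46) + (-18z^2 + 99z + 117)
  z^3 + 3z^2 + 48z + 46 = (-(1/18)z - 17/36)(-18z^2 + 99z + 117) + ((405/4)z + 405/4)
  -18z^2 + 99z + 117 = (-(8/45)z + 52/45)((405/4)z + 405/4) + (0)
Last nonzero remainder: (405/4)z + 405/4. Dividing through by 405/4 gives the monic gcd z + 1.
Then lcm(f, g) = f·g / gcd(f, g); expanding and making the result monic gives the answer.

z^5 + 11z^4 + 79z^3 + 451z^2 + 704z + 322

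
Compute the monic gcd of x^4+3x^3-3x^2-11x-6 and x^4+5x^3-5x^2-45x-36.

x^2+4x+3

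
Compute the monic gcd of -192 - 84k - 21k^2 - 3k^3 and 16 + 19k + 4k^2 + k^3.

By polynomial division,
  -3k^3 - 21k^2 - 84k - 192 = (-3)(k^3 + 4k^2 + 19k + 16) + (-9k^2 - 27k - 144)
  k^3 + 4k^2 + 19k + 16 = (-(1/9)k - 1/9)(-9k^2 - 27k - 144) + (0)
Last nonzero remainder: -9k^2 - 27k - 144. Dividing through by -9 gives the monic gcd k^2 + 3k + 16.

16 + 3k + k^2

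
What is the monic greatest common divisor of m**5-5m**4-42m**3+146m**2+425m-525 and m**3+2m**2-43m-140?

Apply the Euclidean algorithm:
  m**5-5m**4-42m**3+146m**2+425m-525 = (m**2-7m+15)(m**3+2m**2-43m-140) + (-45m**2+90m+1575)
  m**3+2m**2-43m-140 = (-(1/45)m-4/45)(-45m**2+90m+1575) + (0)
Last nonzero remainder: -45m**2+90m+1575. Dividing through by -45 gives the monic gcd m**2-2m-35.

m**2-2m-35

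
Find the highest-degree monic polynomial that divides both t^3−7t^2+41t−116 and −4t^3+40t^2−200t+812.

t^2−3t+29

Repeated division with remainder:
  t^3−7t^2+41t−116 = (−1/4)(−4t^3+40t^2−200t+812) + (3t^2−9t+87)
  −4t^3+40t^2−200t+812 = (−(4/3)t+28/3)(3t^2−9t+87) + (0)
Last nonzero remainder: 3t^2−9t+87. Dividing through by 3 gives the monic gcd t^2−3t+29.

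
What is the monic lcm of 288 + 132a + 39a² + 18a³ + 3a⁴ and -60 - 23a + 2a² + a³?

Repeated division with remainder:
  3a⁴ + 18a³ + 39a² + 132a + 288 = (3a + 12)(a³ + 2a² - 23a - 60) + (84a² + 588a + 1008)
  a³ + 2a² - 23a - 60 = ((1/84)a - 5/84)(84a² + 588a + 1008) + (0)
Last nonzero remainder: 84a² + 588a + 1008. Dividing through by 84 gives the monic gcd a² + 7a + 12.
Then lcm(f, g) = f·g / gcd(f, g); expanding and making the result monic gives the answer.

-480 - 124a - 21a² - 17a³ + a⁴ + a⁵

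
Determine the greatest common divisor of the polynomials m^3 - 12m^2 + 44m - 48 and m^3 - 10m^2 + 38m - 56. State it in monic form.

Apply the Euclidean algorithm:
  m^3 - 12m^2 + 44m - 48 = (m^3 - 10m^2 + 38m - 56) + (-2m^2 + 6m + 8)
  m^3 - 10m^2 + 38m - 56 = (-(1/2)m + 7/2)(-2m^2 + 6m + 8) + (21m - 84)
  -2m^2 + 6m + 8 = (-(2/21)m - 2/21)(21m - 84) + (0)
Last nonzero remainder: 21m - 84. Dividing through by 21 gives the monic gcd m - 4.

m - 4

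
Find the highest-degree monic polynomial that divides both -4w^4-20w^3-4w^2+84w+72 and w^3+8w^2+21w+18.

Repeated division with remainder:
  -4w^4-20w^3-4w^2+84w+72 = (-4w+12)(w^3+8w^2+21w+18) + (-16w^2-96w-144)
  w^3+8w^2+21w+18 = (-(1/16)w-1/8)(-16w^2-96w-144) + (0)
Last nonzero remainder: -16w^2-96w-144. Dividing through by -16 gives the monic gcd w^2+6w+9.

w^2+6w+9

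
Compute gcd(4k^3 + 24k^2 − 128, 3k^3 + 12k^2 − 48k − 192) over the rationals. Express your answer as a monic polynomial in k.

k^2 + 8k + 16

By polynomial division,
  4k^3 + 24k^2 − 128 = (4/3)(3k^3 + 12k^2 − 48k − 192) + (8k^2 + 64k + 128)
  3k^3 + 12k^2 − 48k − 192 = ((3/8)k − 3/2)(8k^2 + 64k + 128) + (0)
Last nonzero remainder: 8k^2 + 64k + 128. Dividing through by 8 gives the monic gcd k^2 + 8k + 16.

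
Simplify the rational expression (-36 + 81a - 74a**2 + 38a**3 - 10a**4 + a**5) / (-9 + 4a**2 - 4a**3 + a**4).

(4 - 5a + a**2)/(1 + a)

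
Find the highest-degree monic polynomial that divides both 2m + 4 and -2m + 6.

By polynomial division,
  2m + 4 = (-1)(-2m + 6) + (10)
  -2m + 6 = (-(1/5)m + 3/5)(10) + (0)
The last nonzero remainder is the constant 10, so the polynomials are coprime and gcd = 1.

1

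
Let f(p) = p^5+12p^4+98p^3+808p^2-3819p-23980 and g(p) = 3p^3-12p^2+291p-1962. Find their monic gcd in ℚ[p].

p^2+2p+109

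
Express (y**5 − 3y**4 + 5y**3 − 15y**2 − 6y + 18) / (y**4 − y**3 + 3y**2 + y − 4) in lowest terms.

(y**3 − 3y**2 + 6y − 18)/(y**2 − y + 4)

Apply the Euclidean algorithm:
  y**5 − 3y**4 + 5y**3 − 15y**2 − 6y + 18 = (y − 2)(y**4 − y**3 + 3y**2 + y − 4) + (−10y**2 + 10)
  y**4 − y**3 + 3y**2 + y − 4 = (−(1/10)y**2 + (1/10)y − 2/5)(−10y**2 + 10) + (0)
Last nonzero remainder: −10y**2 + 10. Dividing through by −10 gives the monic gcd y**2 − 1.
Cancel y**2 − 1 from numerator and denominator to get the reduced form.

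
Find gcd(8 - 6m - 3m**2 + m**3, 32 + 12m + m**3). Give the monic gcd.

2 + m

Repeated division with remainder:
  m**3 - 3m**2 - 6m + 8 = (m**3 + 12m + 32) + (-3m**2 - 18m - 24)
  m**3 + 12m + 32 = (-(1/3)m + 2)(-3m**2 - 18m - 24) + (40m + 80)
  -3m**2 - 18m - 24 = (-(3/40)m - 3/10)(40m + 80) + (0)
Last nonzero remainder: 40m + 80. Dividing through by 40 gives the monic gcd m + 2.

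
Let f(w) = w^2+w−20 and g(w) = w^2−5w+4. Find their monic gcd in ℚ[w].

Apply the Euclidean algorithm:
  w^2+w−20 = (w^2−5w+4) + (6w−24)
  w^2−5w+4 = ((1/6)w−1/6)(6w−24) + (0)
Last nonzero remainder: 6w−24. Dividing through by 6 gives the monic gcd w−4.

w−4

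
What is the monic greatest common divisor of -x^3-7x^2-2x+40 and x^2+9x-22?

Euclidean algorithm in ℚ[x]:
  -x^3-7x^2-2x+40 = (-x+2)(x^2+9x-22) + (-42x+84)
  x^2+9x-22 = (-(1/42)x-11/42)(-42x+84) + (0)
Last nonzero remainder: -42x+84. Dividing through by -42 gives the monic gcd x-2.

x-2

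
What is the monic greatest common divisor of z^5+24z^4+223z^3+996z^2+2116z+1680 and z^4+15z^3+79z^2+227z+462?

z^2+13z+42

Euclidean algorithm in ℚ[z]:
  z^5+24z^4+223z^3+996z^2+2116z+1680 = (z+9)(z^4+15z^3+79z^2+227z+462) + (9z^3+58z^2-389z-2478)
  z^4+15z^3+79z^2+227z+462 = ((1/9)z+77/81)(9z^3+58z^2-389z-2478) + ((5434/81)z^2+(70642/81)z+76076/27)
  9z^3+58z^2-389z-2478 = ((729/5434)z-4779/5434)((5434/81)z^2+(70642/81)z+76076/27) + (0)
Last nonzero remainder: (5434/81)z^2+(70642/81)z+76076/27. Dividing through by 5434/81 gives the monic gcd z^2+13z+42.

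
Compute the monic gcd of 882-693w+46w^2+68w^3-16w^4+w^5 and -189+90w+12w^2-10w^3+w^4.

63-9w-7w^2+w^3

Repeated division with remainder:
  w^5-16w^4+68w^3+46w^2-693w+882 = (w-6)(w^4-10w^3+12w^2+90w-189) + (-4w^3+28w^2+36w-252)
  w^4-10w^3+12w^2+90w-189 = (-(1/4)w+3/4)(-4w^3+28w^2+36w-252) + (0)
Last nonzero remainder: -4w^3+28w^2+36w-252. Dividing through by -4 gives the monic gcd w^3-7w^2-9w+63.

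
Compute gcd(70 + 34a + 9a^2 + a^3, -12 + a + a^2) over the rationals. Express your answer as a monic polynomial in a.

1

Apply the Euclidean algorithm:
  a^3 + 9a^2 + 34a + 70 = (a + 8)(a^2 + a - 12) + (38a + 166)
  a^2 + a - 12 = ((1/38)a - 32/361)(38a + 166) + (980/361)
  38a + 166 = ((6859/490)a + 29963/490)(980/361) + (0)
The last nonzero remainder is the constant 980/361, so the polynomials are coprime and gcd = 1.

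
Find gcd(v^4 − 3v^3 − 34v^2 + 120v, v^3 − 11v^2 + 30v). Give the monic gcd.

v^2 − 5v

Repeated division with remainder:
  v^4 − 3v^3 − 34v^2 + 120v = (v + 8)(v^3 − 11v^2 + 30v) + (24v^2 − 120v)
  v^3 − 11v^2 + 30v = ((1/24)v − 1/4)(24v^2 − 120v) + (0)
Last nonzero remainder: 24v^2 − 120v. Dividing through by 24 gives the monic gcd v^2 − 5v.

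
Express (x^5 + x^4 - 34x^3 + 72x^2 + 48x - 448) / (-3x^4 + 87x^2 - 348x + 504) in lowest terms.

(-x^2 + 2x + 8)/(3x - 9)

Repeated division with remainder:
  x^5 + x^4 - 34x^3 + 72x^2 + 48x - 448 = (-(1/3)x - 1/3)(-3x^4 + 87x^2 - 348x + 504) + (-5x^3 - 15x^2 + 100x - 280)
  -3x^4 + 87x^2 - 348x + 504 = ((3/5)x - 9/5)(-5x^3 - 15x^2 + 100x - 280) + (0)
Last nonzero remainder: -5x^3 - 15x^2 + 100x - 280. Dividing through by -5 gives the monic gcd x^3 + 3x^2 - 20x + 56.
Cancel x^3 + 3x^2 - 20x + 56 from numerator and denominator to get the reduced form.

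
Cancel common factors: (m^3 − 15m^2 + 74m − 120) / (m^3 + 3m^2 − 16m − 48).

Euclidean algorithm in ℚ[m]:
  m^3 − 15m^2 + 74m − 120 = (m^3 + 3m^2 − 16m − 48) + (−18m^2 + 90m − 72)
  m^3 + 3m^2 − 16m − 48 = (−(1/18)m − 4/9)(−18m^2 + 90m − 72) + (20m − 80)
  −18m^2 + 90m − 72 = (−(9/10)m + 9/10)(20m − 80) + (0)
Last nonzero remainder: 20m − 80. Dividing through by 20 gives the monic gcd m − 4.
Cancel m − 4 from numerator and denominator to get the reduced form.

(m^2 − 11m + 30)/(m^2 + 7m + 12)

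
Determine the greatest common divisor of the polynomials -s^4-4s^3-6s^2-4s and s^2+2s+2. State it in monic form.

Repeated division with remainder:
  -s^4-4s^3-6s^2-4s = (-s^2-2s)(s^2+2s+2) + (0)
The last nonzero remainder s^2+2s+2 is already monic.

s^2+2s+2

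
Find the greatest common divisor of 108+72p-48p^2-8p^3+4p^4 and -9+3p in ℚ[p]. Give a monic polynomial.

Euclidean algorithm in ℚ[p]:
  4p^4-8p^3-48p^2+72p+108 = ((4/3)p^3+(4/3)p^2-12p-12)(3p-9) + (0)
Last nonzero remainder: 3p-9. Dividing through by 3 gives the monic gcd p-3.

-3+p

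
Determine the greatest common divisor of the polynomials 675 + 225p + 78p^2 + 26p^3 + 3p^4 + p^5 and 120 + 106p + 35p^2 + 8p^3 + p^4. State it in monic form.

15 + 2p + p^2

By polynomial division,
  p^5 + 3p^4 + 26p^3 + 78p^2 + 225p + 675 = (p - 5)(p^4 + 8p^3 + 35p^2 + 106p + 120) + (31p^3 + 147p^2 + 635p + 1275)
  p^4 + 8p^3 + 35p^2 + 106p + 120 = ((1/31)p + 101/961)(31p^3 + 147p^2 + 635p + 1275) + (-(897/961)p^2 - (1794/961)p - 13455/961)
  31p^3 + 147p^2 + 635p + 1275 = (-(29791/897)p - 81685/897)(-(897/961)p^2 - (1794/961)p - 13455/961) + (0)
Last nonzero remainder: -(897/961)p^2 - (1794/961)p - 13455/961. Dividing through by -897/961 gives the monic gcd p^2 + 2p + 15.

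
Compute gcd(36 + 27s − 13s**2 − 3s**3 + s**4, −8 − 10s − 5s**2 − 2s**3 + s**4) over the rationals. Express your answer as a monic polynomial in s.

−4 − 3s + s**2

Repeated division with remainder:
  s**4 − 3s**3 − 13s**2 + 27s + 36 = (s**4 − 2s**3 − 5s**2 − 10s − 8) + (−s**3 − 8s**2 + 37s + 44)
  s**4 − 2s**3 − 5s**2 − 10s − 8 = (−s + 10)(−s**3 − 8s**2 + 37s + 44) + (112s**2 − 336s − 448)
  −s**3 − 8s**2 + 37s + 44 = (−(1/112)s − 11/112)(112s**2 − 336s − 448) + (0)
Last nonzero remainder: 112s**2 − 336s − 448. Dividing through by 112 gives the monic gcd s**2 − 3s − 4.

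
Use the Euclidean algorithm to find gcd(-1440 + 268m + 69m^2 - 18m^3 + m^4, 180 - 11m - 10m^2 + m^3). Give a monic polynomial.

180 - 11m - 10m^2 + m^3

Euclidean algorithm in ℚ[m]:
  m^4 - 18m^3 + 69m^2 + 268m - 1440 = (m - 8)(m^3 - 10m^2 - 11m + 180) + (0)
The last nonzero remainder m^3 - 10m^2 - 11m + 180 is already monic.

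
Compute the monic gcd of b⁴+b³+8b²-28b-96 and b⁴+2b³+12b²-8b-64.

By polynomial division,
  b⁴+b³+8b²-28b-96 = (b⁴+2b³+12b²-8b-64) + (-b³-4b²-20b-32)
  b⁴+2b³+12b²-8b-64 = (-b+2)(-b³-4b²-20b-32) + (0)
Last nonzero remainder: -b³-4b²-20b-32. Dividing through by -1 gives the monic gcd b³+4b²+20b+32.

b³+4b²+20b+32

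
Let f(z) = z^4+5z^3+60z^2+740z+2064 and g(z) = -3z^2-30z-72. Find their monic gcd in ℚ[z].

z^2+10z+24

Repeated division with remainder:
  z^4+5z^3+60z^2+740z+2064 = (-(1/3)z^2+(5/3)z-86/3)(-3z^2-30z-72) + (0)
Last nonzero remainder: -3z^2-30z-72. Dividing through by -3 gives the monic gcd z^2+10z+24.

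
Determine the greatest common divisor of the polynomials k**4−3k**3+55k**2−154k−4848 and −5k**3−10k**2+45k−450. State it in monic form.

By polynomial division,
  k**4−3k**3+55k**2−154k−4848 = (−(1/5)k+1)(−5k**3−10k**2+45k−450) + (74k**2−289k−4398)
  −5k**3−10k**2+45k−450 = (−(5/74)k−2185/5476)(74k**2−289k−4398) + (−(2012305/5476)k−6036915/2738)
  74k**2−289k−4398 = (−(405224/2012305)k+4013908/2012305)(−(2012305/5476)k−6036915/2738) + (0)
Last nonzero remainder: −(2012305/5476)k−6036915/2738. Dividing through by −2012305/5476 gives the monic gcd k+6.

k+6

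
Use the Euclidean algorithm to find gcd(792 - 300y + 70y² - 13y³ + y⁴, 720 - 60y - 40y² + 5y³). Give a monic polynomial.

36 - 12y + y²

By polynomial division,
  y⁴ - 13y³ + 70y² - 300y + 792 = ((1/5)y - 1)(5y³ - 40y² - 60y + 720) + (42y² - 504y + 1512)
  5y³ - 40y² - 60y + 720 = ((5/42)y + 10/21)(42y² - 504y + 1512) + (0)
Last nonzero remainder: 42y² - 504y + 1512. Dividing through by 42 gives the monic gcd y² - 12y + 36.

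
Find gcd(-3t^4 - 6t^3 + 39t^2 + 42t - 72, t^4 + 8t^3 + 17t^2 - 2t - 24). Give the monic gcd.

t^3 + 5t^2 + 2t - 8

By polynomial division,
  -3t^4 - 6t^3 + 39t^2 + 42t - 72 = (-3)(t^4 + 8t^3 + 17t^2 - 2t - 24) + (18t^3 + 90t^2 + 36t - 144)
  t^4 + 8t^3 + 17t^2 - 2t - 24 = ((1/18)t + 1/6)(18t^3 + 90t^2 + 36t - 144) + (0)
Last nonzero remainder: 18t^3 + 90t^2 + 36t - 144. Dividing through by 18 gives the monic gcd t^3 + 5t^2 + 2t - 8.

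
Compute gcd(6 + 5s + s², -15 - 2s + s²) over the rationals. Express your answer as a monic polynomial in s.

Apply the Euclidean algorithm:
  s² + 5s + 6 = (s² - 2s - 15) + (7s + 21)
  s² - 2s - 15 = ((1/7)s - 5/7)(7s + 21) + (0)
Last nonzero remainder: 7s + 21. Dividing through by 7 gives the monic gcd s + 3.

3 + s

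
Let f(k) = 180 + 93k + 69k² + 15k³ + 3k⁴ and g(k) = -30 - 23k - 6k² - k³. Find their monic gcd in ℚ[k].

Euclidean algorithm in ℚ[k]:
  3k⁴ + 15k³ + 69k² + 93k + 180 = (-3k + 3)(-k³ - 6k² - 23k - 30) + (18k² + 72k + 270)
  -k³ - 6k² - 23k - 30 = (-(1/18)k - 1/9)(18k² + 72k + 270) + (0)
Last nonzero remainder: 18k² + 72k + 270. Dividing through by 18 gives the monic gcd k² + 4k + 15.

15 + 4k + k²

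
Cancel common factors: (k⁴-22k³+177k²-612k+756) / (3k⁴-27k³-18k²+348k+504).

(k²-9k+18)/(3k²+12k+12)

By polynomial division,
  k⁴-22k³+177k²-612k+756 = (1/3)(3k⁴-27k³-18k²+348k+504) + (-13k³+183k²-728k+588)
  3k⁴-27k³-18k²+348k+504 = (-(3/13)k-198/169)(-13k³+183k²-728k+588) + ((4800/169)k²-(4800/13)k+201600/169)
  -13k³+183k²-728k+588 = (-(2197/4800)k+1183/2400)((4800/169)k²-(4800/13)k+201600/169) + (0)
Last nonzero remainder: (4800/169)k²-(4800/13)k+201600/169. Dividing through by 4800/169 gives the monic gcd k²-13k+42.
Cancel k²-13k+42 from numerator and denominator to get the reduced form.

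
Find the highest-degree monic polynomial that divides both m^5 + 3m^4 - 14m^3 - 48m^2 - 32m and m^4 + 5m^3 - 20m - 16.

m^3 + 7m^2 + 14m + 8

Euclidean algorithm in ℚ[m]:
  m^5 + 3m^4 - 14m^3 - 48m^2 - 32m = (m - 2)(m^4 + 5m^3 - 20m - 16) + (-4m^3 - 28m^2 - 56m - 32)
  m^4 + 5m^3 - 20m - 16 = (-(1/4)m + 1/2)(-4m^3 - 28m^2 - 56m - 32) + (0)
Last nonzero remainder: -4m^3 - 28m^2 - 56m - 32. Dividing through by -4 gives the monic gcd m^3 + 7m^2 + 14m + 8.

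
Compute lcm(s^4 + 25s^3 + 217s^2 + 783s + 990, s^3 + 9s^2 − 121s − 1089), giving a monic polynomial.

Repeated division with remainder:
  s^4 + 25s^3 + 217s^2 + 783s + 990 = (s + 16)(s^3 + 9s^2 − 121s − 1089) + (194s^2 + 3808s + 18414)
  s^3 + 9s^2 − 121s − 1089 = ((1/194)s − 1031/18818)(194s^2 + 3808s + 18414) + (−(68544/9409)s − 753984/9409)
  194s^2 + 3808s + 18414 = (−(912673/34272)s − 875037/3808)(−(68544/9409)s − 753984/9409) + (0)
Last nonzero remainder: −(68544/9409)s − 753984/9409. Dividing through by −68544/9409 gives the monic gcd s + 11.
Then lcm(f, g) = f·g / gcd(f, g); expanding and making the result monic gives the answer.

s^6 + 23s^5 + 68s^4 − 2126s^3 − 22059s^2 − 79497s − 98010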